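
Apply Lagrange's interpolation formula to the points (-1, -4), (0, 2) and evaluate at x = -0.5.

Lagrange interpolation formula:
P(x) = Σ yᵢ × Lᵢ(x)
where Lᵢ(x) = Π_{j≠i} (x - xⱼ)/(xᵢ - xⱼ)

L_0(-0.5) = (-0.5 - 0)/(-1 - 0) = 0.500000
L_1(-0.5) = (-0.5 - (-1))/(0 - (-1)) = 0.500000

P(-0.5) = (-4)×L_0(-0.5) + 2×L_1(-0.5)
P(-0.5) = -1.000000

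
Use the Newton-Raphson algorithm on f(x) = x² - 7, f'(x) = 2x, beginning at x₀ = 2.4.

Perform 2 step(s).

f(x) = x² - 7
f'(x) = 2x
x₀ = 2.4

Newton-Raphson formula: x_{n+1} = x_n - f(x_n)/f'(x_n)

Iteration 1:
  f(2.400000) = -1.240000
  f'(2.400000) = 4.800000
  x_1 = 2.400000 - (-1.240000)/4.800000 = 2.658333
Iteration 2:
  f(2.658333) = 0.066736
  f'(2.658333) = 5.316667
  x_2 = 2.658333 - 0.066736/5.316667 = 2.645781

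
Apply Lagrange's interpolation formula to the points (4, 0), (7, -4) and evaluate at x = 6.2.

Lagrange interpolation formula:
P(x) = Σ yᵢ × Lᵢ(x)
where Lᵢ(x) = Π_{j≠i} (x - xⱼ)/(xᵢ - xⱼ)

L_0(6.2) = (6.2 - 7)/(4 - 7) = 0.266667
L_1(6.2) = (6.2 - 4)/(7 - 4) = 0.733333

P(6.2) = 0×L_0(6.2) + (-4)×L_1(6.2)
P(6.2) = -2.933333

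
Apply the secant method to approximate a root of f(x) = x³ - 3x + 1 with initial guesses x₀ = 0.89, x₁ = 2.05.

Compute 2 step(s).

f(x) = x³ - 3x + 1
x₀ = 0.89, x₁ = 2.05

Secant formula: x_{n+1} = x_n - f(x_n)(x_n - x_{n-1})/(f(x_n) - f(x_{n-1}))

Iteration 1:
  f(0.890000) = -0.965031
  f(2.050000) = 3.465125
  x_2 = 2.050000 - 3.465125×(2.050000 - 0.890000)/(3.465125 - (-0.965031))
       = 1.142685
Iteration 2:
  f(2.050000) = 3.465125
  f(1.142685) = -0.936018
  x_3 = 1.142685 - (-0.936018)×(1.142685 - 2.050000)/(-0.936018 - 3.465125)
       = 1.335650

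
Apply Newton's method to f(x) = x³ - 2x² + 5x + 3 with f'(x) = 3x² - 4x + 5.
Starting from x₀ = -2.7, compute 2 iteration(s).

f(x) = x³ - 2x² + 5x + 3
f'(x) = 3x² - 4x + 5
x₀ = -2.7

Newton-Raphson formula: x_{n+1} = x_n - f(x_n)/f'(x_n)

Iteration 1:
  f(-2.700000) = -44.763000
  f'(-2.700000) = 37.670000
  x_1 = -2.700000 - (-44.763000)/37.670000 = -1.511707
Iteration 2:
  f(-1.511707) = -12.583690
  f'(-1.511707) = 17.902601
  x_2 = -1.511707 - (-12.583690)/17.902601 = -0.808810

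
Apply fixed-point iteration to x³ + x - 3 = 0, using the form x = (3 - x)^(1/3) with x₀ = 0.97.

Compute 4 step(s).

Equation: x³ + x - 3 = 0
Fixed-point form: x = (3 - x)^(1/3)
x₀ = 0.97

x_1 = g(0.970000) = 1.266189
x_2 = g(1.266189) = 1.201344
x_3 = g(1.201344) = 1.216138
x_4 = g(1.216138) = 1.212794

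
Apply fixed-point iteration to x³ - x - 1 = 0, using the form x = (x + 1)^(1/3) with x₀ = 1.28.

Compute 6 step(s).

Equation: x³ - x - 1 = 0
Fixed-point form: x = (x + 1)^(1/3)
x₀ = 1.28

x_1 = g(1.280000) = 1.316169
x_2 = g(1.316169) = 1.323092
x_3 = g(1.323092) = 1.324409
x_4 = g(1.324409) = 1.324659
x_5 = g(1.324659) = 1.324707
x_6 = g(1.324707) = 1.324716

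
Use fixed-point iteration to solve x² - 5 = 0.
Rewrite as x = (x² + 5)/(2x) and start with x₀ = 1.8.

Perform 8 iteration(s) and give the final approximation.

Equation: x² - 5 = 0
Fixed-point form: x = (x² + 5)/(2x)
x₀ = 1.8

x_1 = g(1.800000) = 2.288889
x_2 = g(2.288889) = 2.236677
x_3 = g(2.236677) = 2.236068
x_4 = g(2.236068) = 2.236068
x_5 = g(2.236068) = 2.236068
x_6 = g(2.236068) = 2.236068
x_7 = g(2.236068) = 2.236068
x_8 = g(2.236068) = 2.236068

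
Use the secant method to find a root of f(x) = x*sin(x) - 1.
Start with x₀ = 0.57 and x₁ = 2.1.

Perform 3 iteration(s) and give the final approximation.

f(x) = x*sin(x) - 1
x₀ = 0.57, x₁ = 2.1

Secant formula: x_{n+1} = x_n - f(x_n)(x_n - x_{n-1})/(f(x_n) - f(x_{n-1}))

Iteration 1:
  f(0.570000) = -0.692410
  f(2.100000) = 0.812740
  x_2 = 2.100000 - 0.812740×(2.100000 - 0.570000)/(0.812740 - (-0.692410))
       = 1.273842
Iteration 2:
  f(2.100000) = 0.812740
  f(1.273842) = 0.218088
  x_3 = 1.273842 - 0.218088×(1.273842 - 2.100000)/(0.218088 - 0.812740)
       = 0.970848
Iteration 3:
  f(1.273842) = 0.218088
  f(0.970848) = -0.198696
  x_4 = 0.970848 - (-0.198696)×(0.970848 - 1.273842)/(-0.198696 - 0.218088)
       = 1.115296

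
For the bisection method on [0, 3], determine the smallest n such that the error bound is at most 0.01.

We need (b-a)/2^n ≤ 0.01
(3 - 0)/2^n ≤ 0.01
3/2^n ≤ 0.01
2^n ≥ 300
n ≥ log₂(300) = 8.23
n ≥ 9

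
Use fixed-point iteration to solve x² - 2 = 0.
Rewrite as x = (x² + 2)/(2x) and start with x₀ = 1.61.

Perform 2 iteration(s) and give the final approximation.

Equation: x² - 2 = 0
Fixed-point form: x = (x² + 2)/(2x)
x₀ = 1.61

x_1 = g(1.610000) = 1.426118
x_2 = g(1.426118) = 1.414263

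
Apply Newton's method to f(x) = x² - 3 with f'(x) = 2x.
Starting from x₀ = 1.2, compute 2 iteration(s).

f(x) = x² - 3
f'(x) = 2x
x₀ = 1.2

Newton-Raphson formula: x_{n+1} = x_n - f(x_n)/f'(x_n)

Iteration 1:
  f(1.200000) = -1.560000
  f'(1.200000) = 2.400000
  x_1 = 1.200000 - (-1.560000)/2.400000 = 1.850000
Iteration 2:
  f(1.850000) = 0.422500
  f'(1.850000) = 3.700000
  x_2 = 1.850000 - 0.422500/3.700000 = 1.735811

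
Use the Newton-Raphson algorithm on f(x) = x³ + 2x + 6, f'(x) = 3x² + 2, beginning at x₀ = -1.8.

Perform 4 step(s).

f(x) = x³ + 2x + 6
f'(x) = 3x² + 2
x₀ = -1.8

Newton-Raphson formula: x_{n+1} = x_n - f(x_n)/f'(x_n)

Iteration 1:
  f(-1.800000) = -3.432000
  f'(-1.800000) = 11.720000
  x_1 = -1.800000 - (-3.432000)/11.720000 = -1.507167
Iteration 2:
  f(-1.507167) = -0.437945
  f'(-1.507167) = 8.814659
  x_2 = -1.507167 - (-0.437945)/8.814659 = -1.457484
Iteration 3:
  f(-1.457484) = -0.011039
  f'(-1.457484) = 8.372775
  x_3 = -1.457484 - (-0.011039)/8.372775 = -1.456165
Iteration 4:
  f(-1.456165) = -0.000008
  f'(-1.456165) = 8.361251
  x_4 = -1.456165 - (-0.000008)/8.361251 = -1.456164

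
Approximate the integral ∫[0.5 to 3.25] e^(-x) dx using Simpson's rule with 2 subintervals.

f(x) = e^(-x)
a = 0.5, b = 3.25, n = 2
h = (b - a)/n = 1.375000

Simpson's rule: (h/3)[f(x₀) + 4f(x₁) + 2f(x₂) + ... + f(xₙ)]

x_0 = 0.5000, f(x_0) = 0.606531, coefficient = 1
x_1 = 1.8750, f(x_1) = 0.153355, coefficient = 4
x_2 = 3.2500, f(x_2) = 0.038774, coefficient = 1

I ≈ (1.375000/3) × 1.258725 = 0.576916
Exact value: 0.567756
Error: 0.009159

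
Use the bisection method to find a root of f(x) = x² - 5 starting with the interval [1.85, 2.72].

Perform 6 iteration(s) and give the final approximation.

f(x) = x² - 5
Initial interval: [1.85, 2.72]

Iteration 1:
  c_1 = (1.850000 + 2.720000)/2 = 2.285000
  f(c_1) = f(2.285000) = 0.221225
  f(a) × f(c) < 0, new interval: [1.850000, 2.285000]
Iteration 2:
  c_2 = (1.850000 + 2.285000)/2 = 2.067500
  f(c_2) = f(2.067500) = -0.725444
  f(a) × f(c) ≥ 0, new interval: [2.067500, 2.285000]
Iteration 3:
  c_3 = (2.067500 + 2.285000)/2 = 2.176250
  f(c_3) = f(2.176250) = -0.263936
  f(a) × f(c) ≥ 0, new interval: [2.176250, 2.285000]
Iteration 4:
  c_4 = (2.176250 + 2.285000)/2 = 2.230625
  f(c_4) = f(2.230625) = -0.024312
  f(a) × f(c) ≥ 0, new interval: [2.230625, 2.285000]
Iteration 5:
  c_5 = (2.230625 + 2.285000)/2 = 2.257812
  f(c_5) = f(2.257812) = 0.097717
  f(a) × f(c) < 0, new interval: [2.230625, 2.257812]
Iteration 6:
  c_6 = (2.230625 + 2.257812)/2 = 2.244219
  f(c_6) = f(2.244219) = 0.036518
  f(a) × f(c) < 0, new interval: [2.230625, 2.244219]

After 6 iteration(s), the approximation is c_6 = 2.244219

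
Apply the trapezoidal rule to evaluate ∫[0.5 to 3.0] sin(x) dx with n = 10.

f(x) = sin(x)
a = 0.5, b = 3.0, n = 10
h = (b - a)/n = 0.250000

Trapezoidal rule: (h/2)[f(x₀) + 2f(x₁) + 2f(x₂) + ... + f(xₙ)]

x_0 = 0.5000, f(x_0) = 0.479426, coefficient = 1
x_1 = 0.7500, f(x_1) = 0.681639, coefficient = 2
x_2 = 1.0000, f(x_2) = 0.841471, coefficient = 2
x_3 = 1.2500, f(x_3) = 0.948985, coefficient = 2
x_4 = 1.5000, f(x_4) = 0.997495, coefficient = 2
x_5 = 1.7500, f(x_5) = 0.983986, coefficient = 2
x_6 = 2.0000, f(x_6) = 0.909297, coefficient = 2
x_7 = 2.2500, f(x_7) = 0.778073, coefficient = 2
x_8 = 2.5000, f(x_8) = 0.598472, coefficient = 2
x_9 = 2.7500, f(x_9) = 0.381661, coefficient = 2
x_10 = 3.0000, f(x_10) = 0.141120, coefficient = 1

I ≈ (0.250000/2) × 14.862704 = 1.857838
Exact value: 1.867575
Error: 0.009737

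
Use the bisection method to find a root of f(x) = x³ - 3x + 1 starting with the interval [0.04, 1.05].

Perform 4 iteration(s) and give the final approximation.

f(x) = x³ - 3x + 1
Initial interval: [0.04, 1.05]

Iteration 1:
  c_1 = (0.040000 + 1.050000)/2 = 0.545000
  f(c_1) = f(0.545000) = -0.473121
  f(a) × f(c) < 0, new interval: [0.040000, 0.545000]
Iteration 2:
  c_2 = (0.040000 + 0.545000)/2 = 0.292500
  f(c_2) = f(0.292500) = 0.147525
  f(a) × f(c) ≥ 0, new interval: [0.292500, 0.545000]
Iteration 3:
  c_3 = (0.292500 + 0.545000)/2 = 0.418750
  f(c_3) = f(0.418750) = -0.182822
  f(a) × f(c) < 0, new interval: [0.292500, 0.418750]
Iteration 4:
  c_4 = (0.292500 + 0.418750)/2 = 0.355625
  f(c_4) = f(0.355625) = -0.021899
  f(a) × f(c) < 0, new interval: [0.292500, 0.355625]

After 4 iteration(s), the approximation is c_4 = 0.355625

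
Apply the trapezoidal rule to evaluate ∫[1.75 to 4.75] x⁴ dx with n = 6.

f(x) = x⁴
a = 1.75, b = 4.75, n = 6
h = (b - a)/n = 0.500000

Trapezoidal rule: (h/2)[f(x₀) + 2f(x₁) + 2f(x₂) + ... + f(xₙ)]

x_0 = 1.7500, f(x_0) = 9.378906, coefficient = 1
x_1 = 2.2500, f(x_1) = 25.628906, coefficient = 2
x_2 = 2.7500, f(x_2) = 57.191406, coefficient = 2
x_3 = 3.2500, f(x_3) = 111.566406, coefficient = 2
x_4 = 3.7500, f(x_4) = 197.753906, coefficient = 2
x_5 = 4.2500, f(x_5) = 326.253906, coefficient = 2
x_6 = 4.7500, f(x_6) = 509.066406, coefficient = 1

I ≈ (0.500000/2) × 1955.234375 = 488.808594
Exact value: 480.330469
Error: 8.478125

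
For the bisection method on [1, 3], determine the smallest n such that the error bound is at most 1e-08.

We need (b-a)/2^n ≤ 1e-08
(3 - 1)/2^n ≤ 1e-08
2/2^n ≤ 1e-08
2^n ≥ 200000000
n ≥ log₂(200000000) = 27.58
n ≥ 28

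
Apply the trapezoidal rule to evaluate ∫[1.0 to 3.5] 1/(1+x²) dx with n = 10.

f(x) = 1/(1+x²)
a = 1.0, b = 3.5, n = 10
h = (b - a)/n = 0.250000

Trapezoidal rule: (h/2)[f(x₀) + 2f(x₁) + 2f(x₂) + ... + f(xₙ)]

x_0 = 1.0000, f(x_0) = 0.500000, coefficient = 1
x_1 = 1.2500, f(x_1) = 0.390244, coefficient = 2
x_2 = 1.5000, f(x_2) = 0.307692, coefficient = 2
x_3 = 1.7500, f(x_3) = 0.246154, coefficient = 2
x_4 = 2.0000, f(x_4) = 0.200000, coefficient = 2
x_5 = 2.2500, f(x_5) = 0.164948, coefficient = 2
x_6 = 2.5000, f(x_6) = 0.137931, coefficient = 2
x_7 = 2.7500, f(x_7) = 0.116788, coefficient = 2
x_8 = 3.0000, f(x_8) = 0.100000, coefficient = 2
x_9 = 3.2500, f(x_9) = 0.086486, coefficient = 2
x_10 = 3.5000, f(x_10) = 0.075472, coefficient = 1

I ≈ (0.250000/2) × 4.075960 = 0.509495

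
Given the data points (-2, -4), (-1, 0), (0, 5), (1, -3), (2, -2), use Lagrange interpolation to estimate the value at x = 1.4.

Lagrange interpolation formula:
P(x) = Σ yᵢ × Lᵢ(x)
where Lᵢ(x) = Π_{j≠i} (x - xⱼ)/(xᵢ - xⱼ)

L_0(1.4) = (1.4 - (-1))/(-2 - (-1)) × (1.4 - 0)/(-2 - 0) × (1.4 - 1)/(-2 - 1) × (1.4 - 2)/(-2 - 2) = -0.033600
L_1(1.4) = (1.4 - (-2))/(-1 - (-2)) × (1.4 - 0)/(-1 - 0) × (1.4 - 1)/(-1 - 1) × (1.4 - 2)/(-1 - 2) = 0.190400
L_2(1.4) = (1.4 - (-2))/(0 - (-2)) × (1.4 - (-1))/(0 - (-1)) × (1.4 - 1)/(0 - 1) × (1.4 - 2)/(0 - 2) = -0.489600
L_3(1.4) = (1.4 - (-2))/(1 - (-2)) × (1.4 - (-1))/(1 - (-1)) × (1.4 - 0)/(1 - 0) × (1.4 - 2)/(1 - 2) = 1.142400
L_4(1.4) = (1.4 - (-2))/(2 - (-2)) × (1.4 - (-1))/(2 - (-1)) × (1.4 - 0)/(2 - 0) × (1.4 - 1)/(2 - 1) = 0.190400

P(1.4) = (-4)×L_0(1.4) + 0×L_1(1.4) + 5×L_2(1.4) + (-3)×L_3(1.4) + (-2)×L_4(1.4)
P(1.4) = -6.121600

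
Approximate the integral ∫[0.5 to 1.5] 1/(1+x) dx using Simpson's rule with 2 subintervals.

f(x) = 1/(1+x)
a = 0.5, b = 1.5, n = 2
h = (b - a)/n = 0.500000

Simpson's rule: (h/3)[f(x₀) + 4f(x₁) + 2f(x₂) + ... + f(xₙ)]

x_0 = 0.5000, f(x_0) = 0.666667, coefficient = 1
x_1 = 1.0000, f(x_1) = 0.500000, coefficient = 4
x_2 = 1.5000, f(x_2) = 0.400000, coefficient = 1

I ≈ (0.500000/3) × 3.066667 = 0.511111
Exact value: 0.510826
Error: 0.000285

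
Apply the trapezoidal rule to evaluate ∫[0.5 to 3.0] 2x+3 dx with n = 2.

f(x) = 2x+3
a = 0.5, b = 3.0, n = 2
h = (b - a)/n = 1.250000

Trapezoidal rule: (h/2)[f(x₀) + 2f(x₁) + 2f(x₂) + ... + f(xₙ)]

x_0 = 0.5000, f(x_0) = 4.000000, coefficient = 1
x_1 = 1.7500, f(x_1) = 6.500000, coefficient = 2
x_2 = 3.0000, f(x_2) = 9.000000, coefficient = 1

I ≈ (1.250000/2) × 26.000000 = 16.250000
Exact value: 16.250000
Error: 0.000000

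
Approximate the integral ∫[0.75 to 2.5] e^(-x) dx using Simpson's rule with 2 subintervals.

f(x) = e^(-x)
a = 0.75, b = 2.5, n = 2
h = (b - a)/n = 0.875000

Simpson's rule: (h/3)[f(x₀) + 4f(x₁) + 2f(x₂) + ... + f(xₙ)]

x_0 = 0.7500, f(x_0) = 0.472367, coefficient = 1
x_1 = 1.6250, f(x_1) = 0.196912, coefficient = 4
x_2 = 2.5000, f(x_2) = 0.082085, coefficient = 1

I ≈ (0.875000/3) × 1.342098 = 0.391445
Exact value: 0.390282
Error: 0.001164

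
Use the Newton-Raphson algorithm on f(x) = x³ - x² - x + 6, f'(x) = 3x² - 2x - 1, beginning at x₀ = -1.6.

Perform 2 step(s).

f(x) = x³ - x² - x + 6
f'(x) = 3x² - 2x - 1
x₀ = -1.6

Newton-Raphson formula: x_{n+1} = x_n - f(x_n)/f'(x_n)

Iteration 1:
  f(-1.600000) = 0.944000
  f'(-1.600000) = 9.880000
  x_1 = -1.600000 - 0.944000/9.880000 = -1.695547
Iteration 2:
  f(-1.695547) = -0.053821
  f'(-1.695547) = 11.015728
  x_2 = -1.695547 - (-0.053821)/11.015728 = -1.690661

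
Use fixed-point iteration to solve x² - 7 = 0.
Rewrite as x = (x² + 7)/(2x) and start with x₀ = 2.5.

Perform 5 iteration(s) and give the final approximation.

Equation: x² - 7 = 0
Fixed-point form: x = (x² + 7)/(2x)
x₀ = 2.5

x_1 = g(2.500000) = 2.650000
x_2 = g(2.650000) = 2.645755
x_3 = g(2.645755) = 2.645751
x_4 = g(2.645751) = 2.645751
x_5 = g(2.645751) = 2.645751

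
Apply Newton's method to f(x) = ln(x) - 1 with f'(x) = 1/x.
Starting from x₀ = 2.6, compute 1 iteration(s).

f(x) = ln(x) - 1
f'(x) = 1/x
x₀ = 2.6

Newton-Raphson formula: x_{n+1} = x_n - f(x_n)/f'(x_n)

Iteration 1:
  f(2.600000) = -0.044489
  f'(2.600000) = 0.384615
  x_1 = 2.600000 - (-0.044489)/0.384615 = 2.715670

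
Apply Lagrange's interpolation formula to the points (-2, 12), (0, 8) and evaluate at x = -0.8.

Lagrange interpolation formula:
P(x) = Σ yᵢ × Lᵢ(x)
where Lᵢ(x) = Π_{j≠i} (x - xⱼ)/(xᵢ - xⱼ)

L_0(-0.8) = (-0.8 - 0)/(-2 - 0) = 0.400000
L_1(-0.8) = (-0.8 - (-2))/(0 - (-2)) = 0.600000

P(-0.8) = 12×L_0(-0.8) + 8×L_1(-0.8)
P(-0.8) = 9.600000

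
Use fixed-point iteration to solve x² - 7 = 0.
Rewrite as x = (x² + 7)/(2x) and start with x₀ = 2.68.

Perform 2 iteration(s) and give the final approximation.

Equation: x² - 7 = 0
Fixed-point form: x = (x² + 7)/(2x)
x₀ = 2.68

x_1 = g(2.680000) = 2.645970
x_2 = g(2.645970) = 2.645751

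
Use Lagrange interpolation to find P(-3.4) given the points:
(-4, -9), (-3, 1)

Lagrange interpolation formula:
P(x) = Σ yᵢ × Lᵢ(x)
where Lᵢ(x) = Π_{j≠i} (x - xⱼ)/(xᵢ - xⱼ)

L_0(-3.4) = (-3.4 - (-3))/(-4 - (-3)) = 0.400000
L_1(-3.4) = (-3.4 - (-4))/(-3 - (-4)) = 0.600000

P(-3.4) = (-9)×L_0(-3.4) + 1×L_1(-3.4)
P(-3.4) = -3.000000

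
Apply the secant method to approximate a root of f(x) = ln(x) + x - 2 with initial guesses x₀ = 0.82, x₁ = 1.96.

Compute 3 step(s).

f(x) = ln(x) + x - 2
x₀ = 0.82, x₁ = 1.96

Secant formula: x_{n+1} = x_n - f(x_n)(x_n - x_{n-1})/(f(x_n) - f(x_{n-1}))

Iteration 1:
  f(0.820000) = -1.378451
  f(1.960000) = 0.632944
  x_2 = 1.960000 - 0.632944×(1.960000 - 0.820000)/(0.632944 - (-1.378451))
       = 1.601266
Iteration 2:
  f(1.960000) = 0.632944
  f(1.601266) = 0.072060
  x_3 = 1.601266 - 0.072060×(1.601266 - 1.960000)/(0.072060 - 0.632944)
       = 1.555177
Iteration 3:
  f(1.601266) = 0.072060
  f(1.555177) = -0.003234
  x_4 = 1.555177 - (-0.003234)×(1.555177 - 1.601266)/(-0.003234 - 0.072060)
       = 1.557156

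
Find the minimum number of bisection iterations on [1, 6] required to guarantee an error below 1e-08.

We need (b-a)/2^n ≤ 1e-08
(6 - 1)/2^n ≤ 1e-08
5/2^n ≤ 1e-08
2^n ≥ 500000000
n ≥ log₂(500000000) = 28.90
n ≥ 29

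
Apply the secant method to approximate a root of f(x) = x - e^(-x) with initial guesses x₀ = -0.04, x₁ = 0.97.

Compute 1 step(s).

f(x) = x - e^(-x)
x₀ = -0.04, x₁ = 0.97

Secant formula: x_{n+1} = x_n - f(x_n)(x_n - x_{n-1})/(f(x_n) - f(x_{n-1}))

Iteration 1:
  f(-0.040000) = -1.080811
  f(0.970000) = 0.590917
  x_2 = 0.970000 - 0.590917×(0.970000 - (-0.040000))/(0.590917 - (-1.080811))
       = 0.612988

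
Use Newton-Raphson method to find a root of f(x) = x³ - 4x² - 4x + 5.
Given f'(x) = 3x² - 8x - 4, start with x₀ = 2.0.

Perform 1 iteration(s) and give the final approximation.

f(x) = x³ - 4x² - 4x + 5
f'(x) = 3x² - 8x - 4
x₀ = 2.0

Newton-Raphson formula: x_{n+1} = x_n - f(x_n)/f'(x_n)

Iteration 1:
  f(2.000000) = -11.000000
  f'(2.000000) = -8.000000
  x_1 = 2.000000 - (-11.000000)/(-8.000000) = 0.625000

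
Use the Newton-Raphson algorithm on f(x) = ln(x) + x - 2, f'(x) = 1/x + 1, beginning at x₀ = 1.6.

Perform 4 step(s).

f(x) = ln(x) + x - 2
f'(x) = 1/x + 1
x₀ = 1.6

Newton-Raphson formula: x_{n+1} = x_n - f(x_n)/f'(x_n)

Iteration 1:
  f(1.600000) = 0.070004
  f'(1.600000) = 1.625000
  x_1 = 1.600000 - 0.070004/1.625000 = 1.556921
Iteration 2:
  f(1.556921) = -0.000369
  f'(1.556921) = 1.642293
  x_2 = 1.556921 - (-0.000369)/1.642293 = 1.557146
Iteration 3:
  f(1.557146) = 0.000000
  f'(1.557146) = 1.642201
  x_3 = 1.557146 - 0.000000/1.642201 = 1.557146
Iteration 4:
  f(1.557146) = 0.000000
  f'(1.557146) = 1.642201
  x_4 = 1.557146 - 0.000000/1.642201 = 1.557146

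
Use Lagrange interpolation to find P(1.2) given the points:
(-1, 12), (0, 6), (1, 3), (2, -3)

Lagrange interpolation formula:
P(x) = Σ yᵢ × Lᵢ(x)
where Lᵢ(x) = Π_{j≠i} (x - xⱼ)/(xᵢ - xⱼ)

L_0(1.2) = (1.2 - 0)/(-1 - 0) × (1.2 - 1)/(-1 - 1) × (1.2 - 2)/(-1 - 2) = 0.032000
L_1(1.2) = (1.2 - (-1))/(0 - (-1)) × (1.2 - 1)/(0 - 1) × (1.2 - 2)/(0 - 2) = -0.176000
L_2(1.2) = (1.2 - (-1))/(1 - (-1)) × (1.2 - 0)/(1 - 0) × (1.2 - 2)/(1 - 2) = 1.056000
L_3(1.2) = (1.2 - (-1))/(2 - (-1)) × (1.2 - 0)/(2 - 0) × (1.2 - 1)/(2 - 1) = 0.088000

P(1.2) = 12×L_0(1.2) + 6×L_1(1.2) + 3×L_2(1.2) + (-3)×L_3(1.2)
P(1.2) = 2.232000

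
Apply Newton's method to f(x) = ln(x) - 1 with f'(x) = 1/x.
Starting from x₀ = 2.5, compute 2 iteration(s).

f(x) = ln(x) - 1
f'(x) = 1/x
x₀ = 2.5

Newton-Raphson formula: x_{n+1} = x_n - f(x_n)/f'(x_n)

Iteration 1:
  f(2.500000) = -0.083709
  f'(2.500000) = 0.400000
  x_1 = 2.500000 - (-0.083709)/0.400000 = 2.709273
Iteration 2:
  f(2.709273) = -0.003320
  f'(2.709273) = 0.369103
  x_2 = 2.709273 - (-0.003320)/0.369103 = 2.718267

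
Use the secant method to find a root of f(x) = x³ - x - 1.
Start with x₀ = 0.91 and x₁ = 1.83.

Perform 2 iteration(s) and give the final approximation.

f(x) = x³ - x - 1
x₀ = 0.91, x₁ = 1.83

Secant formula: x_{n+1} = x_n - f(x_n)(x_n - x_{n-1})/(f(x_n) - f(x_{n-1}))

Iteration 1:
  f(0.910000) = -1.156429
  f(1.830000) = 3.298487
  x_2 = 1.830000 - 3.298487×(1.830000 - 0.910000)/(3.298487 - (-1.156429))
       = 1.148818
Iteration 2:
  f(1.830000) = 3.298487
  f(1.148818) = -0.632627
  x_3 = 1.148818 - (-0.632627)×(1.148818 - 1.830000)/(-0.632627 - 3.298487)
       = 1.258440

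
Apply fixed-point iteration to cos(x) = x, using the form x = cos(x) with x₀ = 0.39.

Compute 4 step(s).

Equation: cos(x) = x
Fixed-point form: x = cos(x)
x₀ = 0.39

x_1 = g(0.390000) = 0.924909
x_2 = g(0.924909) = 0.601907
x_3 = g(0.601907) = 0.824257
x_4 = g(0.824257) = 0.679102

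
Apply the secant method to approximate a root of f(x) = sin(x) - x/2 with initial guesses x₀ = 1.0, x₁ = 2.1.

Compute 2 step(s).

f(x) = sin(x) - x/2
x₀ = 1.0, x₁ = 2.1

Secant formula: x_{n+1} = x_n - f(x_n)(x_n - x_{n-1})/(f(x_n) - f(x_{n-1}))

Iteration 1:
  f(1.000000) = 0.341471
  f(2.100000) = -0.186791
  x_2 = 2.100000 - (-0.186791)×(2.100000 - 1.000000)/(-0.186791 - 0.341471)
       = 1.711046
Iteration 2:
  f(2.100000) = -0.186791
  f(1.711046) = 0.134658
  x_3 = 1.711046 - 0.134658×(1.711046 - 2.100000)/(0.134658 - (-0.186791))
       = 1.873983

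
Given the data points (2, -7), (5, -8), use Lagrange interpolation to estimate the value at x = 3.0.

Lagrange interpolation formula:
P(x) = Σ yᵢ × Lᵢ(x)
where Lᵢ(x) = Π_{j≠i} (x - xⱼ)/(xᵢ - xⱼ)

L_0(3.0) = (3.0 - 5)/(2 - 5) = 0.666667
L_1(3.0) = (3.0 - 2)/(5 - 2) = 0.333333

P(3.0) = (-7)×L_0(3.0) + (-8)×L_1(3.0)
P(3.0) = -7.333333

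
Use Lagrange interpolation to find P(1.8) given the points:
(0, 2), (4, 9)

Lagrange interpolation formula:
P(x) = Σ yᵢ × Lᵢ(x)
where Lᵢ(x) = Π_{j≠i} (x - xⱼ)/(xᵢ - xⱼ)

L_0(1.8) = (1.8 - 4)/(0 - 4) = 0.550000
L_1(1.8) = (1.8 - 0)/(4 - 0) = 0.450000

P(1.8) = 2×L_0(1.8) + 9×L_1(1.8)
P(1.8) = 5.150000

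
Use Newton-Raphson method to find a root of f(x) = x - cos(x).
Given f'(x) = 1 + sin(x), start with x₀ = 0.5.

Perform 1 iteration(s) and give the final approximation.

f(x) = x - cos(x)
f'(x) = 1 + sin(x)
x₀ = 0.5

Newton-Raphson formula: x_{n+1} = x_n - f(x_n)/f'(x_n)

Iteration 1:
  f(0.500000) = -0.377583
  f'(0.500000) = 1.479426
  x_1 = 0.500000 - (-0.377583)/1.479426 = 0.755222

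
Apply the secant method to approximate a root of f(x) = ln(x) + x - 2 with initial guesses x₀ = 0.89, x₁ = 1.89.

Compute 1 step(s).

f(x) = ln(x) + x - 2
x₀ = 0.89, x₁ = 1.89

Secant formula: x_{n+1} = x_n - f(x_n)(x_n - x_{n-1})/(f(x_n) - f(x_{n-1}))

Iteration 1:
  f(0.890000) = -1.226534
  f(1.890000) = 0.526577
  x_2 = 1.890000 - 0.526577×(1.890000 - 0.890000)/(0.526577 - (-1.226534))
       = 1.589633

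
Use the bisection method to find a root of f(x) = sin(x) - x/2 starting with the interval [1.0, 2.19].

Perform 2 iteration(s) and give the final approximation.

f(x) = sin(x) - x/2
Initial interval: [1.0, 2.19]

Iteration 1:
  c_1 = (1.000000 + 2.190000)/2 = 1.595000
  f(c_1) = f(1.595000) = 0.202207
  f(a) × f(c) ≥ 0, new interval: [1.595000, 2.190000]
Iteration 2:
  c_2 = (1.595000 + 2.190000)/2 = 1.892500
  f(c_2) = f(1.892500) = 0.002448
  f(a) × f(c) ≥ 0, new interval: [1.892500, 2.190000]

After 2 iteration(s), the approximation is c_2 = 1.892500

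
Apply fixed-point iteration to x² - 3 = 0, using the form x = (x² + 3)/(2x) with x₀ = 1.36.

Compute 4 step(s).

Equation: x² - 3 = 0
Fixed-point form: x = (x² + 3)/(2x)
x₀ = 1.36

x_1 = g(1.360000) = 1.782941
x_2 = g(1.782941) = 1.732777
x_3 = g(1.732777) = 1.732051
x_4 = g(1.732051) = 1.732051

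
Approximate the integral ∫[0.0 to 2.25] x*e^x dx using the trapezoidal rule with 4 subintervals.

f(x) = x*e^x
a = 0.0, b = 2.25, n = 4
h = (b - a)/n = 0.562500

Trapezoidal rule: (h/2)[f(x₀) + 2f(x₁) + 2f(x₂) + ... + f(xₙ)]

x_0 = 0.0000, f(x_0) = 0.000000, coefficient = 1
x_1 = 0.5625, f(x_1) = 0.987218, coefficient = 2
x_2 = 1.1250, f(x_2) = 3.465244, coefficient = 2
x_3 = 1.6875, f(x_3) = 9.122539, coefficient = 2
x_4 = 2.2500, f(x_4) = 21.347406, coefficient = 1

I ≈ (0.562500/2) × 48.497408 = 13.639896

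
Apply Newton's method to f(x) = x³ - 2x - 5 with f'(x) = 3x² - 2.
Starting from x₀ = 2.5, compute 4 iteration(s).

f(x) = x³ - 2x - 5
f'(x) = 3x² - 2
x₀ = 2.5

Newton-Raphson formula: x_{n+1} = x_n - f(x_n)/f'(x_n)

Iteration 1:
  f(2.500000) = 5.625000
  f'(2.500000) = 16.750000
  x_1 = 2.500000 - 5.625000/16.750000 = 2.164179
Iteration 2:
  f(2.164179) = 0.807945
  f'(2.164179) = 12.051014
  x_2 = 2.164179 - 0.807945/12.051014 = 2.097135
Iteration 3:
  f(2.097135) = 0.028882
  f'(2.097135) = 11.193930
  x_3 = 2.097135 - 0.028882/11.193930 = 2.094555
Iteration 4:
  f(2.094555) = 0.000042
  f'(2.094555) = 11.161485
  x_4 = 2.094555 - 0.000042/11.161485 = 2.094551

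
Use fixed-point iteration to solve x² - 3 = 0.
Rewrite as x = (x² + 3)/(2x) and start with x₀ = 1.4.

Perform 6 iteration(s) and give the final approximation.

Equation: x² - 3 = 0
Fixed-point form: x = (x² + 3)/(2x)
x₀ = 1.4

x_1 = g(1.400000) = 1.771429
x_2 = g(1.771429) = 1.732488
x_3 = g(1.732488) = 1.732051
x_4 = g(1.732051) = 1.732051
x_5 = g(1.732051) = 1.732051
x_6 = g(1.732051) = 1.732051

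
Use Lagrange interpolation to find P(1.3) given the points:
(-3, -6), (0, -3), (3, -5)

Lagrange interpolation formula:
P(x) = Σ yᵢ × Lᵢ(x)
where Lᵢ(x) = Π_{j≠i} (x - xⱼ)/(xᵢ - xⱼ)

L_0(1.3) = (1.3 - 0)/(-3 - 0) × (1.3 - 3)/(-3 - 3) = -0.122778
L_1(1.3) = (1.3 - (-3))/(0 - (-3)) × (1.3 - 3)/(0 - 3) = 0.812222
L_2(1.3) = (1.3 - (-3))/(3 - (-3)) × (1.3 - 0)/(3 - 0) = 0.310556

P(1.3) = (-6)×L_0(1.3) + (-3)×L_1(1.3) + (-5)×L_2(1.3)
P(1.3) = -3.252778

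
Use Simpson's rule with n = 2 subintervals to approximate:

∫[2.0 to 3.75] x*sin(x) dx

f(x) = x*sin(x)
a = 2.0, b = 3.75, n = 2
h = (b - a)/n = 0.875000

Simpson's rule: (h/3)[f(x₀) + 4f(x₁) + 2f(x₂) + ... + f(xₙ)]

x_0 = 2.0000, f(x_0) = 1.818595, coefficient = 1
x_1 = 2.8750, f(x_1) = 0.757407, coefficient = 4
x_2 = 3.7500, f(x_2) = -2.143355, coefficient = 1

I ≈ (0.875000/3) × 2.704869 = 0.788920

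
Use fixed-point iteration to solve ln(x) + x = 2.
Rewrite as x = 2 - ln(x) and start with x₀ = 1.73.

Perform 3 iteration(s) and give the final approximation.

Equation: ln(x) + x = 2
Fixed-point form: x = 2 - ln(x)
x₀ = 1.73

x_1 = g(1.730000) = 1.451879
x_2 = g(1.451879) = 1.627142
x_3 = g(1.627142) = 1.513175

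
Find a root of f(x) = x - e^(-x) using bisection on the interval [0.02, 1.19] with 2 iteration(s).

f(x) = x - e^(-x)
Initial interval: [0.02, 1.19]

Iteration 1:
  c_1 = (0.020000 + 1.190000)/2 = 0.605000
  f(c_1) = f(0.605000) = 0.058926
  f(a) × f(c) < 0, new interval: [0.020000, 0.605000]
Iteration 2:
  c_2 = (0.020000 + 0.605000)/2 = 0.312500
  f(c_2) = f(0.312500) = -0.419116
  f(a) × f(c) ≥ 0, new interval: [0.312500, 0.605000]

After 2 iteration(s), the approximation is c_2 = 0.312500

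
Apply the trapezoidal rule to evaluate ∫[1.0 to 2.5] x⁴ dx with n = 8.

f(x) = x⁴
a = 1.0, b = 2.5, n = 8
h = (b - a)/n = 0.187500

Trapezoidal rule: (h/2)[f(x₀) + 2f(x₁) + 2f(x₂) + ... + f(xₙ)]

x_0 = 1.0000, f(x_0) = 1.000000, coefficient = 1
x_1 = 1.1875, f(x_1) = 1.988541, coefficient = 2
x_2 = 1.3750, f(x_2) = 3.574463, coefficient = 2
x_3 = 1.5625, f(x_3) = 5.960464, coefficient = 2
x_4 = 1.7500, f(x_4) = 9.378906, coefficient = 2
x_5 = 1.9375, f(x_5) = 14.091812, coefficient = 2
x_6 = 2.1250, f(x_6) = 20.390869, coefficient = 2
x_7 = 2.3125, f(x_7) = 28.597427, coefficient = 2
x_8 = 2.5000, f(x_8) = 39.062500, coefficient = 1

I ≈ (0.187500/2) × 208.027466 = 19.502575
Exact value: 19.331250
Error: 0.171325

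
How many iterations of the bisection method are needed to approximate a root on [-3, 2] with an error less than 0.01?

We need (b-a)/2^n ≤ 0.01
(2 - (-3))/2^n ≤ 0.01
5/2^n ≤ 0.01
2^n ≥ 500
n ≥ log₂(500) = 8.97
n ≥ 9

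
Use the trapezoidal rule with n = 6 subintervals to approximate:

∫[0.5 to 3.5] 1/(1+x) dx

f(x) = 1/(1+x)
a = 0.5, b = 3.5, n = 6
h = (b - a)/n = 0.500000

Trapezoidal rule: (h/2)[f(x₀) + 2f(x₁) + 2f(x₂) + ... + f(xₙ)]

x_0 = 0.5000, f(x_0) = 0.666667, coefficient = 1
x_1 = 1.0000, f(x_1) = 0.500000, coefficient = 2
x_2 = 1.5000, f(x_2) = 0.400000, coefficient = 2
x_3 = 2.0000, f(x_3) = 0.333333, coefficient = 2
x_4 = 2.5000, f(x_4) = 0.285714, coefficient = 2
x_5 = 3.0000, f(x_5) = 0.250000, coefficient = 2
x_6 = 3.5000, f(x_6) = 0.222222, coefficient = 1

I ≈ (0.500000/2) × 4.426984 = 1.106746
Exact value: 1.098612
Error: 0.008134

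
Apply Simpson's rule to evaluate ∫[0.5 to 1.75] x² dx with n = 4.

f(x) = x²
a = 0.5, b = 1.75, n = 4
h = (b - a)/n = 0.312500

Simpson's rule: (h/3)[f(x₀) + 4f(x₁) + 2f(x₂) + ... + f(xₙ)]

x_0 = 0.5000, f(x_0) = 0.250000, coefficient = 1
x_1 = 0.8125, f(x_1) = 0.660156, coefficient = 4
x_2 = 1.1250, f(x_2) = 1.265625, coefficient = 2
x_3 = 1.4375, f(x_3) = 2.066406, coefficient = 4
x_4 = 1.7500, f(x_4) = 3.062500, coefficient = 1

I ≈ (0.312500/3) × 16.750000 = 1.744792
Exact value: 1.744792
Error: 0.000000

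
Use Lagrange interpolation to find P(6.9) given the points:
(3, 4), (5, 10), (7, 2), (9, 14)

Lagrange interpolation formula:
P(x) = Σ yᵢ × Lᵢ(x)
where Lᵢ(x) = Π_{j≠i} (x - xⱼ)/(xᵢ - xⱼ)

L_0(6.9) = (6.9 - 5)/(3 - 5) × (6.9 - 7)/(3 - 7) × (6.9 - 9)/(3 - 9) = -0.008312
L_1(6.9) = (6.9 - 3)/(5 - 3) × (6.9 - 7)/(5 - 7) × (6.9 - 9)/(5 - 9) = 0.051187
L_2(6.9) = (6.9 - 3)/(7 - 3) × (6.9 - 5)/(7 - 5) × (6.9 - 9)/(7 - 9) = 0.972563
L_3(6.9) = (6.9 - 3)/(9 - 3) × (6.9 - 5)/(9 - 5) × (6.9 - 7)/(9 - 7) = -0.015437

P(6.9) = 4×L_0(6.9) + 10×L_1(6.9) + 2×L_2(6.9) + 14×L_3(6.9)
P(6.9) = 2.207625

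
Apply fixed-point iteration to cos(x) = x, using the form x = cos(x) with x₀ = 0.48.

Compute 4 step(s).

Equation: cos(x) = x
Fixed-point form: x = cos(x)
x₀ = 0.48

x_1 = g(0.480000) = 0.886995
x_2 = g(0.886995) = 0.631744
x_3 = g(0.631744) = 0.806999
x_4 = g(0.806999) = 0.691669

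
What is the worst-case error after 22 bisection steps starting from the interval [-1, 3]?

Bisection error bound: |error| ≤ (b-a)/2^n
|error| ≤ (3 - (-1))/2^22 = 4/2^22
|error| ≤ 0.0000009537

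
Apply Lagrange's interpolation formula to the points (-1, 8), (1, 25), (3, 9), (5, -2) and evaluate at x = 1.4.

Lagrange interpolation formula:
P(x) = Σ yᵢ × Lᵢ(x)
where Lᵢ(x) = Π_{j≠i} (x - xⱼ)/(xᵢ - xⱼ)

L_0(1.4) = (1.4 - 1)/(-1 - 1) × (1.4 - 3)/(-1 - 3) × (1.4 - 5)/(-1 - 5) = -0.048000
L_1(1.4) = (1.4 - (-1))/(1 - (-1)) × (1.4 - 3)/(1 - 3) × (1.4 - 5)/(1 - 5) = 0.864000
L_2(1.4) = (1.4 - (-1))/(3 - (-1)) × (1.4 - 1)/(3 - 1) × (1.4 - 5)/(3 - 5) = 0.216000
L_3(1.4) = (1.4 - (-1))/(5 - (-1)) × (1.4 - 1)/(5 - 1) × (1.4 - 3)/(5 - 3) = -0.032000

P(1.4) = 8×L_0(1.4) + 25×L_1(1.4) + 9×L_2(1.4) + (-2)×L_3(1.4)
P(1.4) = 23.224000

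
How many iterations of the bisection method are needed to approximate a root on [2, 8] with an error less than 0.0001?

We need (b-a)/2^n ≤ 0.0001
(8 - 2)/2^n ≤ 0.0001
6/2^n ≤ 0.0001
2^n ≥ 60000
n ≥ log₂(60000) = 15.87
n ≥ 16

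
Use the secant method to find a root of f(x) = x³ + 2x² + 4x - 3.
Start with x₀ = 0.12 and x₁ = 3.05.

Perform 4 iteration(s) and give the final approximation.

f(x) = x³ + 2x² + 4x - 3
x₀ = 0.12, x₁ = 3.05

Secant formula: x_{n+1} = x_n - f(x_n)(x_n - x_{n-1})/(f(x_n) - f(x_{n-1}))

Iteration 1:
  f(0.120000) = -2.489472
  f(3.050000) = 56.177625
  x_2 = 3.050000 - 56.177625×(3.050000 - 0.120000)/(56.177625 - (-2.489472))
       = 0.244331
Iteration 2:
  f(3.050000) = 56.177625
  f(0.244331) = -1.888694
  x_3 = 0.244331 - (-1.888694)×(0.244331 - 3.050000)/(-1.888694 - 56.177625)
       = 0.335590
Iteration 3:
  f(0.244331) = -1.888694
  f(0.335590) = -1.394605
  x_4 = 0.335590 - (-1.394605)×(0.335590 - 0.244331)/(-1.394605 - (-1.888694))
       = 0.593175
Iteration 4:
  f(0.335590) = -1.394605
  f(0.593175) = 0.285125
  x_5 = 0.593175 - 0.285125×(0.593175 - 0.335590)/(0.285125 - (-1.394605))
       = 0.549451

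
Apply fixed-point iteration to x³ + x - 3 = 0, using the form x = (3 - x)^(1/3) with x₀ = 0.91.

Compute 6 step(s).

Equation: x³ + x - 3 = 0
Fixed-point form: x = (3 - x)^(1/3)
x₀ = 0.91

x_1 = g(0.910000) = 1.278543
x_2 = g(1.278543) = 1.198483
x_3 = g(1.198483) = 1.216782
x_4 = g(1.216782) = 1.212648
x_5 = g(1.212648) = 1.213584
x_6 = g(1.213584) = 1.213373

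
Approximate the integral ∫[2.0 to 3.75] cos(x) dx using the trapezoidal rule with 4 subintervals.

f(x) = cos(x)
a = 2.0, b = 3.75, n = 4
h = (b - a)/n = 0.437500

Trapezoidal rule: (h/2)[f(x₀) + 2f(x₁) + 2f(x₂) + ... + f(xₙ)]

x_0 = 2.0000, f(x_0) = -0.416147, coefficient = 1
x_1 = 2.4375, f(x_1) = -0.762199, coefficient = 2
x_2 = 2.8750, f(x_2) = -0.964674, coefficient = 2
x_3 = 3.3125, f(x_3) = -0.985431, coefficient = 2
x_4 = 3.7500, f(x_4) = -0.820559, coefficient = 1

I ≈ (0.437500/2) × -6.661315 = -1.457163
Exact value: -1.480859
Error: 0.023696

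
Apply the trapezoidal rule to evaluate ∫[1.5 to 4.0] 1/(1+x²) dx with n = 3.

f(x) = 1/(1+x²)
a = 1.5, b = 4.0, n = 3
h = (b - a)/n = 0.833333

Trapezoidal rule: (h/2)[f(x₀) + 2f(x₁) + 2f(x₂) + ... + f(xₙ)]

x_0 = 1.5000, f(x_0) = 0.307692, coefficient = 1
x_1 = 2.3333, f(x_1) = 0.155172, coefficient = 2
x_2 = 3.1667, f(x_2) = 0.090680, coefficient = 2
x_3 = 4.0000, f(x_3) = 0.058824, coefficient = 1

I ≈ (0.833333/2) × 0.858221 = 0.357592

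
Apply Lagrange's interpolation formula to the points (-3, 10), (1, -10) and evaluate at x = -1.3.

Lagrange interpolation formula:
P(x) = Σ yᵢ × Lᵢ(x)
where Lᵢ(x) = Π_{j≠i} (x - xⱼ)/(xᵢ - xⱼ)

L_0(-1.3) = (-1.3 - 1)/(-3 - 1) = 0.575000
L_1(-1.3) = (-1.3 - (-3))/(1 - (-3)) = 0.425000

P(-1.3) = 10×L_0(-1.3) + (-10)×L_1(-1.3)
P(-1.3) = 1.500000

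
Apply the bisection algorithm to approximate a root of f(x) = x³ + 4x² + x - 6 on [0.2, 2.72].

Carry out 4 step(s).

f(x) = x³ + 4x² + x - 6
Initial interval: [0.2, 2.72]

Iteration 1:
  c_1 = (0.200000 + 2.720000)/2 = 1.460000
  f(c_1) = f(1.460000) = 7.098536
  f(a) × f(c) < 0, new interval: [0.200000, 1.460000]
Iteration 2:
  c_2 = (0.200000 + 1.460000)/2 = 0.830000
  f(c_2) = f(0.830000) = -1.842613
  f(a) × f(c) ≥ 0, new interval: [0.830000, 1.460000]
Iteration 3:
  c_3 = (0.830000 + 1.460000)/2 = 1.145000
  f(c_3) = f(1.145000) = 1.890224
  f(a) × f(c) < 0, new interval: [0.830000, 1.145000]
Iteration 4:
  c_4 = (0.830000 + 1.145000)/2 = 0.987500
  f(c_4) = f(0.987500) = -0.148908
  f(a) × f(c) ≥ 0, new interval: [0.987500, 1.145000]

After 4 iteration(s), the approximation is c_4 = 0.987500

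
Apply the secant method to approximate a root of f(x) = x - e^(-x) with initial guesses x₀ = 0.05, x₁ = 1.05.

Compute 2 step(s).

f(x) = x - e^(-x)
x₀ = 0.05, x₁ = 1.05

Secant formula: x_{n+1} = x_n - f(x_n)(x_n - x_{n-1})/(f(x_n) - f(x_{n-1}))

Iteration 1:
  f(0.050000) = -0.901229
  f(1.050000) = 0.700062
  x_2 = 1.050000 - 0.700062×(1.050000 - 0.050000)/(0.700062 - (-0.901229))
       = 0.612814
Iteration 2:
  f(1.050000) = 0.700062
  f(0.612814) = 0.070990
  x_3 = 0.612814 - 0.070990×(0.612814 - 1.050000)/(0.070990 - 0.700062)
       = 0.563478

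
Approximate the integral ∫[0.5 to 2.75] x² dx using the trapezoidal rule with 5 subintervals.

f(x) = x²
a = 0.5, b = 2.75, n = 5
h = (b - a)/n = 0.450000

Trapezoidal rule: (h/2)[f(x₀) + 2f(x₁) + 2f(x₂) + ... + f(xₙ)]

x_0 = 0.5000, f(x_0) = 0.250000, coefficient = 1
x_1 = 0.9500, f(x_1) = 0.902500, coefficient = 2
x_2 = 1.4000, f(x_2) = 1.960000, coefficient = 2
x_3 = 1.8500, f(x_3) = 3.422500, coefficient = 2
x_4 = 2.3000, f(x_4) = 5.290000, coefficient = 2
x_5 = 2.7500, f(x_5) = 7.562500, coefficient = 1

I ≈ (0.450000/2) × 30.962500 = 6.966563
Exact value: 6.890625
Error: 0.075938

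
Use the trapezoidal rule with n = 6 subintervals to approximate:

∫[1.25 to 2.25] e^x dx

f(x) = e^x
a = 1.25, b = 2.25, n = 6
h = (b - a)/n = 0.166667

Trapezoidal rule: (h/2)[f(x₀) + 2f(x₁) + 2f(x₂) + ... + f(xₙ)]

x_0 = 1.2500, f(x_0) = 3.490343, coefficient = 1
x_1 = 1.4167, f(x_1) = 4.123353, coefficient = 2
x_2 = 1.5833, f(x_2) = 4.871166, coefficient = 2
x_3 = 1.7500, f(x_3) = 5.754603, coefficient = 2
x_4 = 1.9167, f(x_4) = 6.798260, coefficient = 2
x_5 = 2.0833, f(x_5) = 8.031195, coefficient = 2
x_6 = 2.2500, f(x_6) = 9.487736, coefficient = 1

I ≈ (0.166667/2) × 72.135232 = 6.011269
Exact value: 5.997393
Error: 0.013876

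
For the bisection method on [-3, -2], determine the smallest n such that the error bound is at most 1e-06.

We need (b-a)/2^n ≤ 1e-06
(-2 - (-3))/2^n ≤ 1e-06
1/2^n ≤ 1e-06
2^n ≥ 1000000
n ≥ log₂(1000000) = 19.93
n ≥ 20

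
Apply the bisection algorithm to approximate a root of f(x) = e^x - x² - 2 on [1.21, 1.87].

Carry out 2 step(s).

f(x) = e^x - x² - 2
Initial interval: [1.21, 1.87]

Iteration 1:
  c_1 = (1.210000 + 1.870000)/2 = 1.540000
  f(c_1) = f(1.540000) = 0.292990
  f(a) × f(c) < 0, new interval: [1.210000, 1.540000]
Iteration 2:
  c_2 = (1.210000 + 1.540000)/2 = 1.375000
  f(c_2) = f(1.375000) = 0.064452
  f(a) × f(c) < 0, new interval: [1.210000, 1.375000]

After 2 iteration(s), the approximation is c_2 = 1.375000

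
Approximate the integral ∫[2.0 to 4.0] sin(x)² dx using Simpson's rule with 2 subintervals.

f(x) = sin(x)²
a = 2.0, b = 4.0, n = 2
h = (b - a)/n = 1.000000

Simpson's rule: (h/3)[f(x₀) + 4f(x₁) + 2f(x₂) + ... + f(xₙ)]

x_0 = 2.0000, f(x_0) = 0.826822, coefficient = 1
x_1 = 3.0000, f(x_1) = 0.019915, coefficient = 4
x_2 = 4.0000, f(x_2) = 0.572750, coefficient = 1

I ≈ (1.000000/3) × 1.479231 = 0.493077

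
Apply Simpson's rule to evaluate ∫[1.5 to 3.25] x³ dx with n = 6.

f(x) = x³
a = 1.5, b = 3.25, n = 6
h = (b - a)/n = 0.291667

Simpson's rule: (h/3)[f(x₀) + 4f(x₁) + 2f(x₂) + ... + f(xₙ)]

x_0 = 1.5000, f(x_0) = 3.375000, coefficient = 1
x_1 = 1.7917, f(x_1) = 5.751374, coefficient = 4
x_2 = 2.0833, f(x_2) = 9.042245, coefficient = 2
x_3 = 2.3750, f(x_3) = 13.396484, coefficient = 4
x_4 = 2.6667, f(x_4) = 18.962963, coefficient = 2
x_5 = 2.9583, f(x_5) = 25.890553, coefficient = 4
x_6 = 3.2500, f(x_6) = 34.328125, coefficient = 1

I ≈ (0.291667/3) × 273.867188 = 26.625977
Exact value: 26.625977
Error: 0.000000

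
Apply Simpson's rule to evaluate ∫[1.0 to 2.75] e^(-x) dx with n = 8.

f(x) = e^(-x)
a = 1.0, b = 2.75, n = 8
h = (b - a)/n = 0.218750

Simpson's rule: (h/3)[f(x₀) + 4f(x₁) + 2f(x₂) + ... + f(xₙ)]

x_0 = 1.0000, f(x_0) = 0.367879, coefficient = 1
x_1 = 1.2188, f(x_1) = 0.295599, coefficient = 4
x_2 = 1.4375, f(x_2) = 0.237521, coefficient = 2
x_3 = 1.6562, f(x_3) = 0.190853, coefficient = 4
x_4 = 1.8750, f(x_4) = 0.153355, coefficient = 2
x_5 = 2.0938, f(x_5) = 0.123224, coefficient = 4
x_6 = 2.3125, f(x_6) = 0.099013, coefficient = 2
x_7 = 2.5312, f(x_7) = 0.079560, coefficient = 4
x_8 = 2.7500, f(x_8) = 0.063928, coefficient = 1

I ≈ (0.218750/3) × 4.168532 = 0.303955
Exact value: 0.303952
Error: 0.000004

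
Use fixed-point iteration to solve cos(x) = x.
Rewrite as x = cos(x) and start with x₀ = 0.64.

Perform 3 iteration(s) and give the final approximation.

Equation: cos(x) = x
Fixed-point form: x = cos(x)
x₀ = 0.64

x_1 = g(0.640000) = 0.802096
x_2 = g(0.802096) = 0.695202
x_3 = g(0.695202) = 0.767924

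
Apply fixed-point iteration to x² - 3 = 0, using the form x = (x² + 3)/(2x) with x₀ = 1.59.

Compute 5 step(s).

Equation: x² - 3 = 0
Fixed-point form: x = (x² + 3)/(2x)
x₀ = 1.59

x_1 = g(1.590000) = 1.738396
x_2 = g(1.738396) = 1.732062
x_3 = g(1.732062) = 1.732051
x_4 = g(1.732051) = 1.732051
x_5 = g(1.732051) = 1.732051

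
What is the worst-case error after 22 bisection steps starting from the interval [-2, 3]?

Bisection error bound: |error| ≤ (b-a)/2^n
|error| ≤ (3 - (-2))/2^22 = 5/2^22
|error| ≤ 0.0000011921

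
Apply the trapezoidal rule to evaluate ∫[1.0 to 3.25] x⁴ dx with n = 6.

f(x) = x⁴
a = 1.0, b = 3.25, n = 6
h = (b - a)/n = 0.375000

Trapezoidal rule: (h/2)[f(x₀) + 2f(x₁) + 2f(x₂) + ... + f(xₙ)]

x_0 = 1.0000, f(x_0) = 1.000000, coefficient = 1
x_1 = 1.3750, f(x_1) = 3.574463, coefficient = 2
x_2 = 1.7500, f(x_2) = 9.378906, coefficient = 2
x_3 = 2.1250, f(x_3) = 20.390869, coefficient = 2
x_4 = 2.5000, f(x_4) = 39.062500, coefficient = 2
x_5 = 2.8750, f(x_5) = 68.320557, coefficient = 2
x_6 = 3.2500, f(x_6) = 111.566406, coefficient = 1

I ≈ (0.375000/2) × 394.020996 = 73.878937
Exact value: 72.318164
Error: 1.560773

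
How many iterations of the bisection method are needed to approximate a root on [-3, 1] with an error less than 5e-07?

We need (b-a)/2^n ≤ 5e-07
(1 - (-3))/2^n ≤ 5e-07
4/2^n ≤ 5e-07
2^n ≥ 8000000
n ≥ log₂(8000000) = 22.93
n ≥ 23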